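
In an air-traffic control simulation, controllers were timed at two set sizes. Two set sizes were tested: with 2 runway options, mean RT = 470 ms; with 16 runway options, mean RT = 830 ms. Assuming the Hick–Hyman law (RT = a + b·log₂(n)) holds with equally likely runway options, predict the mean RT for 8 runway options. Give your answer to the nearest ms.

710 ms

With log₂ n on the abscissa the relation is linear; from the two conditions:
  b = (830 − 470) / (log₂ 16 − log₂ 2) = 360 / (4 − 1) = 120 ms/bit
  a = 470 − 120 × 1 = 350 ms
Then RT(8) = 350 + 120 × log₂ 8 = 350 + 120 × 3 ≈ 710.000 ms.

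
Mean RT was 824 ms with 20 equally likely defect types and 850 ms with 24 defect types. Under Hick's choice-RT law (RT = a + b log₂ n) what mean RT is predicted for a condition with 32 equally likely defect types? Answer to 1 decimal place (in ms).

RT is linear in log₂ n, so two points fix the line:
  b = (850 − 824) / (log₂ 24 − log₂ 20) = 26 / (4.5850 − 4.3219) = 98.846 ms/bit
  a = 824 − 98.846 × 4.3219 = 396.793 ms
Then RT(32) = 396.793 + 98.846 × log₂ 32 = 396.793 + 98.846 × 5 ≈ 891.025 ms.

891.0 ms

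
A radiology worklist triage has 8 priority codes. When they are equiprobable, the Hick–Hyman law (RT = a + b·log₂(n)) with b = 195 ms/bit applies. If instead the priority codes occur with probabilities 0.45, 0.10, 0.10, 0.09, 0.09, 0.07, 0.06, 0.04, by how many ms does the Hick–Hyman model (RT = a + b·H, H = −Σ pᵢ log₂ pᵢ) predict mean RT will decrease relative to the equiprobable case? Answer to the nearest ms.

The RT saving is b·ΔH. Equiprobable H₀ = log₂(8) = 3.0000 bits; with the given probabilities H = 2.5059 bits.
b·(H₀ − H) = 195 × (3.0000 − 2.5059) = 96.34 ms.

96 ms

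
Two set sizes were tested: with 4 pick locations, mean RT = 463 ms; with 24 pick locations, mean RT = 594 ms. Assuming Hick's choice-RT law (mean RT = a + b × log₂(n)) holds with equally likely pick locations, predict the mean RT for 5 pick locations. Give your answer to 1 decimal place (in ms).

RT is linear in log₂ n, so two points fix the line:
  b = (594 − 463) / (log₂ 24 − log₂ 4) = 131 / (4.5850 − 2) = 50.678 ms/bit
  a = 463 − 50.678 × 2 = 361.645 ms
Then RT(5) = 361.645 + 50.678 × log₂ 5 = 361.645 + 50.678 × 2.3219 ≈ 479.315 ms.

479.3 ms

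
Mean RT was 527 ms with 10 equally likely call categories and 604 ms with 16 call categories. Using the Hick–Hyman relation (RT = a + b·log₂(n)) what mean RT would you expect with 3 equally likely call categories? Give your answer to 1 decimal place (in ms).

Solve the two-equation system in a and b:
  b = (604 − 527) / (log₂ 16 − log₂ 10) = 77 / (4 − 3.3219) = 113.557 ms/bit
  a = 527 − 113.557 × 3.3219 = 149.771 ms
Then RT(3) = 149.771 + 113.557 × log₂ 3 = 149.771 + 113.557 × 1.5850 ≈ 329.755 ms.

329.8 ms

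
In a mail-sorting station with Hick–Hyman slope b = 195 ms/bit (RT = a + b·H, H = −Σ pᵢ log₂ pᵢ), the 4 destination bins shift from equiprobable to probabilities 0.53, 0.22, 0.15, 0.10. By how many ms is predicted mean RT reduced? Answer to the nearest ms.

The RT saving is b·ΔH. Equiprobable H₀ = log₂(4) = 2.0000 bits; with the given probabilities H = 1.7088 bits.
b·(H₀ − H) = 195 × (2.0000 − 1.7088) = 56.79 ms.

57 ms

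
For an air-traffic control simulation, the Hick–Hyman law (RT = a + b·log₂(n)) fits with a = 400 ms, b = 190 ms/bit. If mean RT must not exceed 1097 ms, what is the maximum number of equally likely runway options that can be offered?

Set 400 + 190·log₂ n ≤ 1097 → log₂ n ≤ (1097 − 400)/190 = 3.6684.
So n ≤ 2^3.6684 = 12.715; the largest integer n is 12.

12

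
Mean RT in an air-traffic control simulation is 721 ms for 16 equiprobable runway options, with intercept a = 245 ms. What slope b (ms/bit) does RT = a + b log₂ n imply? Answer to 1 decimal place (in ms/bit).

119.0 ms/bit

b = (721 − 245) / log₂(16) = 476 / 4 = 119.000 ms/bit.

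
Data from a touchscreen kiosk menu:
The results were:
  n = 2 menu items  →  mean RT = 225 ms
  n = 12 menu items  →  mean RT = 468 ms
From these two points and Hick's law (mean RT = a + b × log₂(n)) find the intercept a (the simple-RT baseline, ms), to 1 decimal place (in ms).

b = (RT₂ − RT₁)/(log₂ n₂ − log₂ n₁) = (468 − 225)/(3.5850 − 1) = 94.005 ms/bit.
a = RT₁ − b·log₂ n₁ = 225 − 94.005 × 1 = 130.995 ms.

131.0 ms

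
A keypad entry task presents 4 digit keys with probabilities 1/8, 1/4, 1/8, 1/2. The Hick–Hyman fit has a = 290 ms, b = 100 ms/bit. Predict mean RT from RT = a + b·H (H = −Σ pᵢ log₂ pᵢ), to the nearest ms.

Each term −pᵢ log₂ pᵢ: 0.125·3 + 0.25·2 + 0.125·3 + 0.5·1; summed, H = 1.750 bits.
Mean RT = a + bH = 290 + 100·1.750 = 465.00 ms.

465 ms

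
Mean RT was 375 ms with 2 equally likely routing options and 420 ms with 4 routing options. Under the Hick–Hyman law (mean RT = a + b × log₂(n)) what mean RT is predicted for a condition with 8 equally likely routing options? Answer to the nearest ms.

RT is linear in log₂ n, so two points fix the line:
  b = (420 − 375) / (log₂ 4 − log₂ 2) = 45 / (2 − 1) = 45 ms/bit
  a = 375 − 45 × 1 = 330 ms
Then RT(8) = 330 + 45 × log₂ 8 = 330 + 45 × 3 ≈ 465.000 ms.

465 ms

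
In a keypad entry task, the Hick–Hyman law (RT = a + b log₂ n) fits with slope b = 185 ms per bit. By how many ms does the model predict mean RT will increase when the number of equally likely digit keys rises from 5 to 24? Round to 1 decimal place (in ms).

The intercept a cancels: ΔRT = b·(log₂ n₂ − log₂ n₁) = b·log₂(n₂/n₁).
log₂(24) − log₂(5) = 4.5850 − 2.3219 = 2.2630.
ΔRT = 185 × 2.2630 = 418.661 ms.

418.7 ms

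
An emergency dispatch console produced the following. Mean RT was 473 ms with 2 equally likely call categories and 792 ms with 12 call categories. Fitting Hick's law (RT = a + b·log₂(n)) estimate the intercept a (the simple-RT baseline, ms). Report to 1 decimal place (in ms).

349.6 ms

The slope on a log₂ axis is (792 − 473) / (3.5850 − 1) = 123.406 ms/bit.
Intercept: a = 473 − 123.406·log₂(2) = 349.594 ms.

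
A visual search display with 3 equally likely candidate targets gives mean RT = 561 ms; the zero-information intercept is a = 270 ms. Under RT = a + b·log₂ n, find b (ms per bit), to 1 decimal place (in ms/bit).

183.6 ms/bit

b = (561 − 270) / log₂(3) = 291 / 1.5850 = 183.601 ms/bit.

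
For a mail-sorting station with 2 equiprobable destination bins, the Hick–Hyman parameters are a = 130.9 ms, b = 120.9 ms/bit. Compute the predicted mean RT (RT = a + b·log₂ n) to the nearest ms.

252 ms

log₂(2) = 1 bits, so RT = 130.9 + 120.9 × 1 ≈ 251.800 ms.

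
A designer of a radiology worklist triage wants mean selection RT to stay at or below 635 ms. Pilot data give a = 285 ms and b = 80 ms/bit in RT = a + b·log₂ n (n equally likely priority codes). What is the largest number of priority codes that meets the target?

Set 285 + 80·log₂ n ≤ 635 → log₂ n ≤ (635 − 285)/80 = 4.3750.
So n ≤ 2^4.3750 = 20.749; the largest integer n is 20.

20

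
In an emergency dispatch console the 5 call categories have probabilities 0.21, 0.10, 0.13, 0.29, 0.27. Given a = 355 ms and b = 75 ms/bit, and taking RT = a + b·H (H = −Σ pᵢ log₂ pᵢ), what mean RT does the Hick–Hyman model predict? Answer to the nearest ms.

Entropy contributions −pᵢ log₂ pᵢ: 0.4728, 0.3322, 0.3826, 0.5179, 0.5100; sum H = 2.2156 bits.
RT = a + bH = 355 + 75·2.2156 = 521.17 ms.

521 ms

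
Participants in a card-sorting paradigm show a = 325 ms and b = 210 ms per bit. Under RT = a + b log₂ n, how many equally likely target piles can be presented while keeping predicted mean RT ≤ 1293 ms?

Information budget: (1293 − 325)/210 = 4.6095 bits, so n ≤ 2^4.6095 = 24.412 → at most 24.

24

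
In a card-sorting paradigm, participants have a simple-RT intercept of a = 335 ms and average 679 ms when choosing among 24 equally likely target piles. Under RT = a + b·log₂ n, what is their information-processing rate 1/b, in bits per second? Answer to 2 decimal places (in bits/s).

13.33 bits/s

b = (679 − 335)/log₂ 24 = 344/4.5850 = 75.028 ms per bit = 0.07503 s/bit; the reciprocal is 13.328 bits/s.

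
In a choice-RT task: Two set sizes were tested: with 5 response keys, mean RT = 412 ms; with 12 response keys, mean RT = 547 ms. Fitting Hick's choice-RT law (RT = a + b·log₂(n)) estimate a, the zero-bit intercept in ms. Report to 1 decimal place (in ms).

163.8 ms

The slope on a log₂ axis is (547 − 412) / (3.5850 − 2.3219) = 106.885 ms/bit.
Intercept: a = 412 − 106.885·log₂(5) = 163.820 ms.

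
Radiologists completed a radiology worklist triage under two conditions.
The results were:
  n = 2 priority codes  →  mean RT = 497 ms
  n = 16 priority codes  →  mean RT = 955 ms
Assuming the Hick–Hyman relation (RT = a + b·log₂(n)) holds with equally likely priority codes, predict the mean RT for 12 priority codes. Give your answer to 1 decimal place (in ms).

Fit slope and intercept:
  b = (955 − 497) / (log₂ 16 − log₂ 2) = 458 / (4 − 1) = 152.667 ms/bit
  a = 497 − 152.667 × 1 = 344.333 ms
Then RT(12) = 344.333 + 152.667 × log₂ 12 = 344.333 + 152.667 × 3.5850 ≈ 891.638 ms.

891.6 ms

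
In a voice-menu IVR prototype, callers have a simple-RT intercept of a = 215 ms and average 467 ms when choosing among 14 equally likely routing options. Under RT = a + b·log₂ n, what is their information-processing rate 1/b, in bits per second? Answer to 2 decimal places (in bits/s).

15.11 bits/s

Choice component = 467 − 215 = 252 ms over log₂(14) = 3.8074 bits.
b = 252 / 3.8074 = 66.188 ms/bit, so 1/b = 15.109 bits/s.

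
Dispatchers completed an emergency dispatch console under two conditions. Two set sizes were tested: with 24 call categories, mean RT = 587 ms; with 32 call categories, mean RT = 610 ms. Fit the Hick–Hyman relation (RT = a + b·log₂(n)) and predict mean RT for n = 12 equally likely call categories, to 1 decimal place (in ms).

531.6 ms

Solve the two-equation system in a and b:
  b = (610 − 587) / (log₂ 32 − log₂ 24) = 23 / (5 − 4.5850) = 55.417 ms/bit
  a = 587 − 55.417 × 4.5850 = 332.917 ms
Then RT(12) = 332.917 + 55.417 × log₂ 12 = 332.917 + 55.417 × 3.5850 ≈ 531.583 ms.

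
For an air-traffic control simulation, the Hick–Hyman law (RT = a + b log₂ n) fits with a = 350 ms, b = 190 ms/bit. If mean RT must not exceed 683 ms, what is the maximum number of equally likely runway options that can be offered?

190·log₂ n ≤ 683 − 350 = 333, giving log₂ n ≤ 1.7526 and n ≤ 3.370. The largest whole number is 3.

3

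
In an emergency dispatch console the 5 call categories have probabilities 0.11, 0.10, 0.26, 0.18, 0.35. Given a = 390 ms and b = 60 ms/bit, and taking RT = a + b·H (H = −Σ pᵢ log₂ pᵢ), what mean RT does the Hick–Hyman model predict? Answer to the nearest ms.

Entropy contributions −pᵢ log₂ pᵢ: 0.3503, 0.3322, 0.5053, 0.4453, 0.5301; sum H = 2.1632 bits.
RT = a + bH = 390 + 60·2.1632 = 519.79 ms.

520 ms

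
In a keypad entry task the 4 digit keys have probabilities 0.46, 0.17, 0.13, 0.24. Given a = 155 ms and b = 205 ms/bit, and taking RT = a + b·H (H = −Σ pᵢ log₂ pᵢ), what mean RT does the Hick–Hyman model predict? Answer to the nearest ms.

H = 0.46·log₂(1/0.46) + 0.17·log₂(1/0.17) + 0.13·log₂(1/0.13) + 0.24·log₂(1/0.24) = 1.8267 bits.
RT = 155 + 205 × 1.8267 = 529.47 ms.

529 ms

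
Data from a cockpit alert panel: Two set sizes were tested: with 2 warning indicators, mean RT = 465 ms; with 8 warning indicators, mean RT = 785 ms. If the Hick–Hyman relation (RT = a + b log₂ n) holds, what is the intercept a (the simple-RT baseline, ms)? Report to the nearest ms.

305 ms

The slope on a log₂ axis is (785 − 465) / (3 − 1) = 160 ms/bit.
a = RT₁ − b·log₂ n₁ = 465 − 160 × 1 = 305.000 ms.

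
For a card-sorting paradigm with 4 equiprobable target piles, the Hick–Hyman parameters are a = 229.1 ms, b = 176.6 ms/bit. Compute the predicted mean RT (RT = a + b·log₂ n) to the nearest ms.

log₂(4) = 2 bits, so RT = 229.1 + 176.6 × 2 ≈ 582.300 ms.

582 ms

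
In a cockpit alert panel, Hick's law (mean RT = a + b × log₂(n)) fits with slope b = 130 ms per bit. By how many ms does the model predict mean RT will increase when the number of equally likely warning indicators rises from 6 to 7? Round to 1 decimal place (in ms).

Only the slope matters, since a is common to both: ΔRT = b·log₂(n₂/n₁).
log₂(7) − log₂(6) = 2.8074 − 2.5850 = 0.2224.
ΔRT = 130 × 0.2224 = 28.911 ms.

28.9 ms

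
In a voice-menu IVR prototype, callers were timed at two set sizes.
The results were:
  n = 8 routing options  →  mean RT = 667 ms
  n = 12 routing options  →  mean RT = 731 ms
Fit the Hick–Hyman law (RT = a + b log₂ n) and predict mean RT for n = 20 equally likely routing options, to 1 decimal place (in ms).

811.6 ms

Solve the two-equation system in a and b:
  b = (731 − 667) / (log₂ 12 − log₂ 8) = 64 / (3.5850 − 3) = 109.409 ms/bit
  a = 667 − 109.409 × 3 = 338.774 ms
Then RT(20) = 338.774 + 109.409 × log₂ 20 = 338.774 + 109.409 × 4.3219 ≈ 811.630 ms.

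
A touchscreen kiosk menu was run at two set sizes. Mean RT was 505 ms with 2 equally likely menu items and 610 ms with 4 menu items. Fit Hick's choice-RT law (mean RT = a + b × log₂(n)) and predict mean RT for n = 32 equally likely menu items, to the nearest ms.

With log₂ n on the abscissa the relation is linear; from the two conditions:
  b = (610 − 505) / (log₂ 4 − log₂ 2) = 105 / (2 − 1) = 105 ms/bit
  a = 505 − 105 × 1 = 400 ms
Then RT(32) = 400 + 105 × log₂ 32 = 400 + 105 × 5 ≈ 925.000 ms.

925 ms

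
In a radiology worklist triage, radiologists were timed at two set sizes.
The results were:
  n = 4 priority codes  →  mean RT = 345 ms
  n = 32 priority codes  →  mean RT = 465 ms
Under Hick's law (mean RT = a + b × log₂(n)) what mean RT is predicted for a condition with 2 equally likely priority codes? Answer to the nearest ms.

With log₂ n on the abscissa the relation is linear; from the two conditions:
  b = (465 − 345) / (log₂ 32 − log₂ 4) = 120 / (5 − 2) = 40 ms/bit
  a = 345 − 40 × 2 = 265 ms
Then RT(2) = 265 + 40 × log₂ 2 = 265 + 40 × 1 ≈ 305.000 ms.

305 ms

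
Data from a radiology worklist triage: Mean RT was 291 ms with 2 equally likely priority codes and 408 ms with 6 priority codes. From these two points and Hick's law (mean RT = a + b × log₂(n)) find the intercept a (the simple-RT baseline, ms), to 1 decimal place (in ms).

The slope on a log₂ axis is (408 − 291) / (2.5850 − 1) = 73.819 ms/bit.
a = RT₁ − b·log₂ n₁ = 291 − 73.819 × 1 = 217.181 ms.

217.2 ms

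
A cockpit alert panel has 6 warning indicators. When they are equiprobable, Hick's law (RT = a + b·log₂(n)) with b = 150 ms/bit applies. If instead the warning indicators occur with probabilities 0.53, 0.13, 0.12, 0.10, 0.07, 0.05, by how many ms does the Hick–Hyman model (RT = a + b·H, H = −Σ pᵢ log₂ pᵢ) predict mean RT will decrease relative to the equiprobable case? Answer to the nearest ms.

Equiprobable entropy H₀ = log₂ 6 = 2.5850 bits.
Skewed entropy H = −Σ pᵢ log₂ pᵢ = 2.0520 bits.
ΔRT = b·(H₀ − H) = 150 × 0.5330 = 79.94 ms.

80 ms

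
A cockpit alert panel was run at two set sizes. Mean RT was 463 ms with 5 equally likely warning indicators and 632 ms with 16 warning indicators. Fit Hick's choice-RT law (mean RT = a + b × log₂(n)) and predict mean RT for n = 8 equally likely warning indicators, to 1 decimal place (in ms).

RT is linear in log₂ n, so two points fix the line:
  b = (632 − 463) / (log₂ 16 − log₂ 5) = 169 / (4 − 2.3219) = 100.711 ms/bit
  a = 463 − 100.711 × 2.3219 = 229.157 ms
Then RT(8) = 229.157 + 100.711 × log₂ 8 = 229.157 + 100.711 × 3 ≈ 531.289 ms.

531.3 ms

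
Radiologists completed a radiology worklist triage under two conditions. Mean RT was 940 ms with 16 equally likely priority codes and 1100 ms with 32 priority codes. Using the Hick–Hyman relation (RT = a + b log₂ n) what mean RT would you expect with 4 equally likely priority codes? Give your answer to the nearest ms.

RT is linear in log₂ n, so two points fix the line:
  b = (1100 − 940) / (log₂ 32 − log₂ 16) = 160 / (5 − 4) = 160 ms/bit
  a = 940 − 160 × 4 = 300 ms
Then RT(4) = 300 + 160 × log₂ 4 = 300 + 160 × 2 ≈ 620.000 ms.

620 ms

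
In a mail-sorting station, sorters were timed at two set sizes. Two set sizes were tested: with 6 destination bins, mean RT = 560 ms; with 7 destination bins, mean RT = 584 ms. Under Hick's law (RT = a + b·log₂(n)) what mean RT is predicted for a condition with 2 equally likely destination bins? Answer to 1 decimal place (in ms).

RT is linear in log₂ n, so two points fix the line:
  b = (584 − 560) / (log₂ 7 − log₂ 6) = 24 / (2.8074 − 2.5850) = 107.917 ms/bit
  a = 560 − 107.917 × 2.5850 = 281.038 ms
Then RT(2) = 281.038 + 107.917 × log₂ 2 = 281.038 + 107.917 × 1 ≈ 388.955 ms.

389.0 ms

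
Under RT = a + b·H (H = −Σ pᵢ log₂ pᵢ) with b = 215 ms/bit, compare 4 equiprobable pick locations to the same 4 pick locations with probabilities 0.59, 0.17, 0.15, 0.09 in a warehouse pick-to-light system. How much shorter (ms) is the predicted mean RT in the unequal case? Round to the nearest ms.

The RT saving is b·ΔH. Equiprobable H₀ = log₂(4) = 2.0000 bits; with the given probabilities H = 1.6069 bits.
b·(H₀ − H) = 215 × (2.0000 − 1.6069) = 84.52 ms.

85 ms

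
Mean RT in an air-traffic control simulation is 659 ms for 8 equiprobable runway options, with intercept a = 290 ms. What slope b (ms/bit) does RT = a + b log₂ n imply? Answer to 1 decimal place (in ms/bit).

123.0 ms/bit

8 alternatives carry log₂ 8 = 3 bits; the choice cost is 659 − 290 = 369 ms, so b = 369/3 = 123.000 ms/bit.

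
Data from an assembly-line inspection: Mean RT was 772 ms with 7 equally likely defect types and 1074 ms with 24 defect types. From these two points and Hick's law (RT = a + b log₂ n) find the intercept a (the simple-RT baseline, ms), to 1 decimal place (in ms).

295.1 ms

Slope: b = (1074 − 772) / (log₂ 24 − log₂ 7) = 302/1.7776 = 169.891 ms/bit.
Intercept: a = 772 − 169.891·log₂(7) = 295.055 ms.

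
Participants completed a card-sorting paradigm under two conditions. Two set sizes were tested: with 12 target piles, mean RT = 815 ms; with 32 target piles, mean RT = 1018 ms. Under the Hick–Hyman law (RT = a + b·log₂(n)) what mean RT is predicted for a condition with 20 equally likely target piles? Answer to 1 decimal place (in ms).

Fit slope and intercept:
  b = (1018 − 815) / (log₂ 32 − log₂ 12) = 203 / (5 − 3.5850) = 143.459 ms/bit
  a = 815 − 143.459 × 3.5850 = 300.705 ms
Then RT(20) = 300.705 + 143.459 × log₂ 20 = 300.705 + 143.459 × 4.3219 ≈ 920.724 ms.

920.7 ms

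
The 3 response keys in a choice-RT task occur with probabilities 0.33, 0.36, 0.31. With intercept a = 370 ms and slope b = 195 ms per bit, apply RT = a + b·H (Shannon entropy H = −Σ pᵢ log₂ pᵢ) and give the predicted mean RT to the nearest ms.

679 ms

H = 0.33·log₂(1/0.33) + 0.36·log₂(1/0.36) + 0.31·log₂(1/0.31) = 1.5822 bits.
RT = 370 + 195 × 1.5822 = 678.54 ms.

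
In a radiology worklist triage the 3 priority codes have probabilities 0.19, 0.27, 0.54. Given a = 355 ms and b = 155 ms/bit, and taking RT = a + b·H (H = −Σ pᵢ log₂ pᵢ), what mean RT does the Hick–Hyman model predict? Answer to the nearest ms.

579 ms

H = 0.19·log₂(1/0.19) + 0.27·log₂(1/0.27) + 0.54·log₂(1/0.54) = 1.4453 bits.
RT = 355 + 155 × 1.4453 = 579.02 ms.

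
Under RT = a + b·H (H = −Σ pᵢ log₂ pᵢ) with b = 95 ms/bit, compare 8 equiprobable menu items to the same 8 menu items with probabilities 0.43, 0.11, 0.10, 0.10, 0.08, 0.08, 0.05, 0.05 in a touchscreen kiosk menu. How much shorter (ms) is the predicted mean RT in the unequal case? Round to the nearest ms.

The RT saving is b·ΔH. Equiprobable H₀ = log₂(8) = 3.0000 bits; with the given probabilities H = 2.5534 bits.
b·(H₀ − H) = 95 × (3.0000 − 2.5534) = 42.42 ms.

42 ms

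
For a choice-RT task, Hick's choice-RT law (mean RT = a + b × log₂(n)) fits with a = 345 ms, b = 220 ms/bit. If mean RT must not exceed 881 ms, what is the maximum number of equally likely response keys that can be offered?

5

220·log₂ n ≤ 881 − 345 = 536, giving log₂ n ≤ 2.4364 and n ≤ 5.413. The largest whole number is 5.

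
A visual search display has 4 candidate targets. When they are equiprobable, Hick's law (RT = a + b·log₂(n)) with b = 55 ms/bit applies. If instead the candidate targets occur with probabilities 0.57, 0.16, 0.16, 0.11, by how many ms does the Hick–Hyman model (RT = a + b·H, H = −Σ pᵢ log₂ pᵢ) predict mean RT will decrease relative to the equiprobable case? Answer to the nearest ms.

Equiprobable entropy H₀ = log₂ 4 = 2.0000 bits.
Skewed entropy H = −Σ pᵢ log₂ pᵢ = 1.6586 bits.
ΔRT = b·(H₀ − H) = 55 × 0.3414 = 18.78 ms.

19 ms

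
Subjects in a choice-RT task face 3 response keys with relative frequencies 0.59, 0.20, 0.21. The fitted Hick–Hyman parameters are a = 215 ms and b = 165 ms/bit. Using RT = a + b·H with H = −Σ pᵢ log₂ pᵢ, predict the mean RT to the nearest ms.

Entropy contributions −pᵢ log₂ pᵢ: 0.4491, 0.4644, 0.4728; sum H = 1.3863 bits.
RT = a + bH = 215 + 165·1.3863 = 443.74 ms.

444 ms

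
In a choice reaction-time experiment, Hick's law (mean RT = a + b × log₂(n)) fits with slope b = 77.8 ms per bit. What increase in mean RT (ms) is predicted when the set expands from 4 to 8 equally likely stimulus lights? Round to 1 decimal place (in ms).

77.8 ms

The intercept a cancels: ΔRT = b·(log₂ n₂ − log₂ n₁) = b·log₂(n₂/n₁).
log₂(8) − log₂(4) = log₂(8/4) = log₂(2) = 1.
ΔRT = 77.8 × 1.0000 = 77.800 ms.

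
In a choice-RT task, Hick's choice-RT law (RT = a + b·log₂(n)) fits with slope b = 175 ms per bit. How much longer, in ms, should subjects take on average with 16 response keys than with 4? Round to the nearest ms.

Only the slope matters, since a is common to both: ΔRT = b·log₂(n₂/n₁).
log₂(16) − log₂(4) = log₂(16/4) = log₂(4) = 2.
ΔRT = 175 × 2.0000 = 350.000 ms.

350 ms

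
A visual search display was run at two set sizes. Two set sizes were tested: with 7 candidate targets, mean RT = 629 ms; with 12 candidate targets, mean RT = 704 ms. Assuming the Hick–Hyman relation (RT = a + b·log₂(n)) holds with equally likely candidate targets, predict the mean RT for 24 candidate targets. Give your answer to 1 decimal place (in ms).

With log₂ n on the abscissa the relation is linear; from the two conditions:
  b = (704 − 629) / (log₂ 12 − log₂ 7) = 75 / (3.5850 − 2.8074) = 96.450 ms/bit
  a = 629 − 96.450 × 2.8074 = 358.232 ms
Then RT(24) = 358.232 + 96.450 × log₂ 24 = 358.232 + 96.450 × 4.5850 ≈ 800.450 ms.

800.4 ms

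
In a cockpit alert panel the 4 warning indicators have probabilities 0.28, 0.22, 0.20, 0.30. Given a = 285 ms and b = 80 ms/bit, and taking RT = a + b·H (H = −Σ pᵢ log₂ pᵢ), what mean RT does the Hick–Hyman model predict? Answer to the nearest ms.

Entropy contributions −pᵢ log₂ pᵢ: 0.5142, 0.4806, 0.4644, 0.5211; sum H = 1.9803 bits.
RT = a + bH = 285 + 80·1.9803 = 443.42 ms.

443 ms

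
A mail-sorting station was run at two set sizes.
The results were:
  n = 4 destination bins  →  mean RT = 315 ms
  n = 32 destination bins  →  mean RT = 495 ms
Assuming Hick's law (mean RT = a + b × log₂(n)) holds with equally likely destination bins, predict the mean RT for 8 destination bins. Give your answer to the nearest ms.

375 ms

Solve the two-equation system in a and b:
  b = (495 − 315) / (log₂ 32 − log₂ 4) = 180 / (5 − 2) = 60 ms/bit
  a = 315 − 60 × 2 = 195 ms
Then RT(8) = 195 + 60 × log₂ 8 = 195 + 60 × 3 ≈ 375.000 ms.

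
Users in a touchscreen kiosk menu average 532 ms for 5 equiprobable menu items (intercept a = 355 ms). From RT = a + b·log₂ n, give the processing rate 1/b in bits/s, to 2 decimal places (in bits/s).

13.12 bits/s

Choice component = 532 − 355 = 177 ms over log₂(5) = 2.3219 bits.
b = 177 / 2.3219 = 76.230 ms/bit, so 1/b = 13.118 bits/s.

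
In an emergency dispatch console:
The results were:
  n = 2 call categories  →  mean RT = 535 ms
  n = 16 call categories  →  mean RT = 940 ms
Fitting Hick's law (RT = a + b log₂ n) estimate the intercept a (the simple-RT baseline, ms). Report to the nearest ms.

400 ms

The slope on a log₂ axis is (940 − 535) / (4 − 1) = 135 ms/bit.
a = RT₁ − b·log₂ n₁ = 535 − 135 × 1 = 400.000 ms.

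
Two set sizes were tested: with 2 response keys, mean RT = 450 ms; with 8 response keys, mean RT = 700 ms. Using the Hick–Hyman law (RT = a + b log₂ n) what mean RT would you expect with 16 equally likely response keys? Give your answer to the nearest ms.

RT is linear in log₂ n, so two points fix the line:
  b = (700 − 450) / (log₂ 8 − log₂ 2) = 250 / (3 − 1) = 125 ms/bit
  a = 450 − 125 × 1 = 325 ms
Then RT(16) = 325 + 125 × log₂ 16 = 325 + 125 × 4 ≈ 825.000 ms.

825 ms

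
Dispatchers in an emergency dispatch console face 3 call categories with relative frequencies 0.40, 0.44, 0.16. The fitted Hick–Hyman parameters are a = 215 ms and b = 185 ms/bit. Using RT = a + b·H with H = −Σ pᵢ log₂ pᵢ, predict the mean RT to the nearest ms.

487 ms

H = 0.40·log₂(1/0.40) + 0.44·log₂(1/0.44) + 0.16·log₂(1/0.16) = 1.4729 bits.
RT = 215 + 185 × 1.4729 = 487.49 ms.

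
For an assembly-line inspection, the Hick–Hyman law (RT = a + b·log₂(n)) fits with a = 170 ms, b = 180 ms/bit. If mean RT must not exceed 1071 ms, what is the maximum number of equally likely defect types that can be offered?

180·log₂ n ≤ 1071 − 170 = 901, giving log₂ n ≤ 5.0056 and n ≤ 32.123. The largest whole number is 32.

32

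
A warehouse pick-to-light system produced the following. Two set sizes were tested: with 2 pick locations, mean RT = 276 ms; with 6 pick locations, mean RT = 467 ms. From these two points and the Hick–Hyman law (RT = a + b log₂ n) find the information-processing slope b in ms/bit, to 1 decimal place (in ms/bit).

120.5 ms/bit

b = (RT₂ − RT₁)/(log₂ n₂ − log₂ n₁) = (467 − 276)/(2.5850 − 1) = 120.508 ms/bit.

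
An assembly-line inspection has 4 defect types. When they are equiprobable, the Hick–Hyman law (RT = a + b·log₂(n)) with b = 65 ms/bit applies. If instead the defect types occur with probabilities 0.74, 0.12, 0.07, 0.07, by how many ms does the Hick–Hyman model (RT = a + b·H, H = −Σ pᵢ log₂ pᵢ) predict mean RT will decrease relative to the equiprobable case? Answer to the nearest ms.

50 ms

The RT saving is b·ΔH. Equiprobable H₀ = log₂(4) = 2.0000 bits; with the given probabilities H = 1.2256 bits.
b·(H₀ − H) = 65 × (2.0000 − 1.2256) = 50.33 ms.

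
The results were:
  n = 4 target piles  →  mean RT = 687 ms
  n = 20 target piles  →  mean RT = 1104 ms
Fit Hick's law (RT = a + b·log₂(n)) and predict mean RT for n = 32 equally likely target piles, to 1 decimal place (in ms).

Solve the two-equation system in a and b:
  b = (1104 − 687) / (log₂ 20 − log₂ 4) = 417 / (4.3219 − 2) = 179.592 ms/bit
  a = 687 − 179.592 × 2 = 327.816 ms
Then RT(32) = 327.816 + 179.592 × log₂ 32 = 327.816 + 179.592 × 5 ≈ 1225.776 ms.

1225.8 ms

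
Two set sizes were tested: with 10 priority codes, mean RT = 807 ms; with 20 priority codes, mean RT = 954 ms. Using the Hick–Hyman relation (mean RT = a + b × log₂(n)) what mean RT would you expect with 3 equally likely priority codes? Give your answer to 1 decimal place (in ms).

Solve the two-equation system in a and b:
  b = (954 − 807) / (log₂ 20 − log₂ 10) = 147 / (4.3219 − 3.3219) = 147.000 ms/bit
  a = 807 − 147.000 × 3.3219 = 318.677 ms
Then RT(3) = 318.677 + 147.000 × log₂ 3 = 318.677 + 147.000 × 1.5850 ≈ 551.666 ms.

551.7 ms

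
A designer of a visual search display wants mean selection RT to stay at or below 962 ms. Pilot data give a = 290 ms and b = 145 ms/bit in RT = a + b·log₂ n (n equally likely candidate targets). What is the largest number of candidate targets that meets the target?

24

145·log₂ n ≤ 962 − 290 = 672, giving log₂ n ≤ 4.6345 and n ≤ 24.838. The largest whole number is 24.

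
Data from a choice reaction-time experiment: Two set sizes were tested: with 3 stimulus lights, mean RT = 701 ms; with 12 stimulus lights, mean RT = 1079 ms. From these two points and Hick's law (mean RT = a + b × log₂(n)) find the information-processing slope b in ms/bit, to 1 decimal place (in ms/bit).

b = (RT₂ − RT₁)/(log₂ n₂ − log₂ n₁) = (1079 − 701)/(3.5850 − 1.5850) = 189.000 ms/bit.

189.0 ms/bit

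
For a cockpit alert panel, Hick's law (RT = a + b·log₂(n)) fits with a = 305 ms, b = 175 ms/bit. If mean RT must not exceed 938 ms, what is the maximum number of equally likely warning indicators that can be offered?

Set 305 + 175·log₂ n ≤ 938 → log₂ n ≤ (938 − 305)/175 = 3.6171.
So n ≤ 2^3.6171 = 12.271; the largest integer n is 12.

12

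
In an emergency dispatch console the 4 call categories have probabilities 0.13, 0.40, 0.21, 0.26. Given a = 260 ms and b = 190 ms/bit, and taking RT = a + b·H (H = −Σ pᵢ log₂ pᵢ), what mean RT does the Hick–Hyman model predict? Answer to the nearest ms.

619 ms

H = 0.13·log₂(1/0.13) + 0.40·log₂(1/0.40) + 0.21·log₂(1/0.21) + 0.26·log₂(1/0.26) = 1.8895 bits.
RT = 260 + 190 × 1.8895 = 619.01 ms.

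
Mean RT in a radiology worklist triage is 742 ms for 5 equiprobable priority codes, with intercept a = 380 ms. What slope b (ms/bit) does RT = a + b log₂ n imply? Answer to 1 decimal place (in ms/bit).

5 alternatives carry log₂ 5 = 2.3219 bits; the choice cost is 742 − 380 = 362 ms, so b = 362/2.3219 = 155.905 ms/bit.

155.9 ms/bit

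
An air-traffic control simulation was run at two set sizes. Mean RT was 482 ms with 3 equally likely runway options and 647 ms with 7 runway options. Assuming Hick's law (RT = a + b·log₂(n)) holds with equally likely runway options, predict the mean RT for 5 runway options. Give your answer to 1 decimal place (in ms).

581.5 ms

With log₂ n on the abscissa the relation is linear; from the two conditions:
  b = (647 − 482) / (log₂ 7 − log₂ 3) = 165 / (2.8074 − 1.5850) = 134.981 ms/bit
  a = 482 − 134.981 × 1.5850 = 268.060 ms
Then RT(5) = 268.060 + 134.981 × log₂ 5 = 268.060 + 134.981 × 2.3219 ≈ 581.477 ms.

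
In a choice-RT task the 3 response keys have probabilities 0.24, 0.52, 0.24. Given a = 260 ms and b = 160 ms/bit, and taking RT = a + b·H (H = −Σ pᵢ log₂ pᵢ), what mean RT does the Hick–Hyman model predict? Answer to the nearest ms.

497 ms

H = 0.24·log₂(1/0.24) + 0.52·log₂(1/0.52) + 0.24·log₂(1/0.24) = 1.4788 bits.
RT = 260 + 160 × 1.4788 = 496.62 ms.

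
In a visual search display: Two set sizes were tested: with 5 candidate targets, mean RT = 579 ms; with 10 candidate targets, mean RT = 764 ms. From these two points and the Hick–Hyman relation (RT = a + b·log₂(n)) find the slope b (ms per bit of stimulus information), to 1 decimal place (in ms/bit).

185.0 ms/bit

The slope on a log₂ axis is (764 − 579) / (3.3219 − 2.3219) = 185.000 ms/bit.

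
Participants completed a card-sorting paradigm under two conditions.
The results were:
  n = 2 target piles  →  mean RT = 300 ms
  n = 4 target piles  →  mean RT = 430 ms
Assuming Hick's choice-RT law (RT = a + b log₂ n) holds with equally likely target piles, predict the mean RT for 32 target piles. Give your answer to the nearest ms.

With log₂ n on the abscissa the relation is linear; from the two conditions:
  b = (430 − 300) / (log₂ 4 − log₂ 2) = 130 / (2 − 1) = 130 ms/bit
  a = 300 − 130 × 1 = 170 ms
Then RT(32) = 170 + 130 × log₂ 32 = 170 + 130 × 5 ≈ 820.000 ms.

820 ms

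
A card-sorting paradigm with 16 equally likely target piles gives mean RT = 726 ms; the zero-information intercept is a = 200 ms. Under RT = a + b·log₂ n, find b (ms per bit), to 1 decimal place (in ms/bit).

b = (726 − 200) / log₂(16) = 526 / 4 = 131.500 ms/bit.

131.5 ms/bit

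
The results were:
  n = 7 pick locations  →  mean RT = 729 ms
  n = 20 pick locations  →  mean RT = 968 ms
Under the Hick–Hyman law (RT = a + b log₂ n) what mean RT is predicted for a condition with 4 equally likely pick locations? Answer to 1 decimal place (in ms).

601.6 ms

RT is linear in log₂ n, so two points fix the line:
  b = (968 − 729) / (log₂ 20 − log₂ 7) = 239 / (4.3219 − 2.8074) = 157.800 ms/bit
  a = 729 − 157.800 × 2.8074 = 285.999 ms
Then RT(4) = 285.999 + 157.800 × log₂ 4 = 285.999 + 157.800 × 2 ≈ 601.599 ms.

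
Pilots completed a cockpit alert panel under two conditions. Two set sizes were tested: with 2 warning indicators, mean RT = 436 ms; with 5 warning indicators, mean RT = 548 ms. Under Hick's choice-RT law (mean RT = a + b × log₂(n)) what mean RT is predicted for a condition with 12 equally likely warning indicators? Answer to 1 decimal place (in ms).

655.0 ms

RT is linear in log₂ n, so two points fix the line:
  b = (548 − 436) / (log₂ 5 − log₂ 2) = 112 / (2.3219 − 1) = 84.725 ms/bit
  a = 436 − 84.725 × 1 = 351.275 ms
Then RT(12) = 351.275 + 84.725 × log₂ 12 = 351.275 + 84.725 × 3.5850 ≈ 655.010 ms.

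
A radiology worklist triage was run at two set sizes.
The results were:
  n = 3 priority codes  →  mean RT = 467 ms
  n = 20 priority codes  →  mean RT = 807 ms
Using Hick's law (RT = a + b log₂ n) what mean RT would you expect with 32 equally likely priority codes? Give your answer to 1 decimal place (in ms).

With log₂ n on the abscissa the relation is linear; from the two conditions:
  b = (807 − 467) / (log₂ 20 − log₂ 3) = 340 / (4.3219 − 1.5850) = 124.225 ms/bit
  a = 467 − 124.225 × 1.5850 = 270.108 ms
Then RT(32) = 270.108 + 124.225 × log₂ 32 = 270.108 + 124.225 × 5 ≈ 891.234 ms.

891.2 ms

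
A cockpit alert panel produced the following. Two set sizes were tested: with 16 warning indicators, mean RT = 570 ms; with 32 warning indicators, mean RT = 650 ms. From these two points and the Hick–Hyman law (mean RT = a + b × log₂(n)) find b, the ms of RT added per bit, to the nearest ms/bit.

Slope: b = (650 − 570) / (log₂ 32 − log₂ 16) = 80/1.0000 = 80 ms/bit.

80 ms/bit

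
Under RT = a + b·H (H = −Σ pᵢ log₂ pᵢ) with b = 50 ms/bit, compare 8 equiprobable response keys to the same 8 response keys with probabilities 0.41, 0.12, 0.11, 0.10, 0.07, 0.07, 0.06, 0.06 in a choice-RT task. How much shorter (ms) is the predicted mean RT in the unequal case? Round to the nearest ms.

Equiprobable entropy H₀ = log₂ 8 = 3.0000 bits.
Skewed entropy H = −Σ pᵢ log₂ pᵢ = 2.6011 bits.
ΔRT = b·(H₀ − H) = 50 × 0.3989 = 19.94 ms.

20 ms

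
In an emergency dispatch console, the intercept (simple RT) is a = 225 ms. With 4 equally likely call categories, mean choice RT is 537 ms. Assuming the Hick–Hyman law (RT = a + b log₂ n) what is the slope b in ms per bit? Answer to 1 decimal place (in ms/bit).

b = (537 − 225) / log₂(4) = 312 / 2 = 156.000 ms/bit.

156.0 ms/bit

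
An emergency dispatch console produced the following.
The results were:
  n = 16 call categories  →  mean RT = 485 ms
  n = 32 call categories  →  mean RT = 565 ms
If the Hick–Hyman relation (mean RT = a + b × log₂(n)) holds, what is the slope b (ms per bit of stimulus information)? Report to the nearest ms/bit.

The slope on a log₂ axis is (565 − 485) / (5 − 4) = 80 ms/bit.

80 ms/bit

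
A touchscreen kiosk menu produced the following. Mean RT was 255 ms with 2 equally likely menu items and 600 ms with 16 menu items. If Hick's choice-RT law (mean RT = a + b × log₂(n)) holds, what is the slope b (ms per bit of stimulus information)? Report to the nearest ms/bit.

115 ms/bit

Slope: b = (600 − 255) / (log₂ 16 − log₂ 2) = 345/3.0000 = 115 ms/bit.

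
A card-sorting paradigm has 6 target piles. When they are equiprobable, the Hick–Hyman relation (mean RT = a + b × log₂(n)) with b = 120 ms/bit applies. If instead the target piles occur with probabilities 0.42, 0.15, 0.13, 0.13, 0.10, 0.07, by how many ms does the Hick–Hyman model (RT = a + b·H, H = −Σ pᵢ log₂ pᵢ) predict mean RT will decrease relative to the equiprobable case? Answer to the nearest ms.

34 ms

The RT saving is b·ΔH. Equiprobable H₀ = log₂(6) = 2.5850 bits; with the given probabilities H = 2.3022 bits.
b·(H₀ − H) = 120 × (2.5850 − 2.3022) = 33.93 ms.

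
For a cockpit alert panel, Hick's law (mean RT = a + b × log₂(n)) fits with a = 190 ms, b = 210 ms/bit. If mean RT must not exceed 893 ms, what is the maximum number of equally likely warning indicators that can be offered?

Information budget: (893 − 190)/210 = 3.3476 bits, so n ≤ 2^3.3476 = 10.180 → at most 10.

10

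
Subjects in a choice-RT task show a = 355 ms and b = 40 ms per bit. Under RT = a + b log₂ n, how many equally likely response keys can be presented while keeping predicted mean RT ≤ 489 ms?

10

Set 355 + 40·log₂ n ≤ 489 → log₂ n ≤ (489 − 355)/40 = 3.3500.
So n ≤ 2^3.3500 = 10.196; the largest integer n is 10.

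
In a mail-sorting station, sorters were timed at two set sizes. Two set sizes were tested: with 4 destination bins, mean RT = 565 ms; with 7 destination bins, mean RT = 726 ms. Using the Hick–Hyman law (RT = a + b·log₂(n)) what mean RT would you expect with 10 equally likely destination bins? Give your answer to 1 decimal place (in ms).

With log₂ n on the abscissa the relation is linear; from the two conditions:
  b = (726 − 565) / (log₂ 7 − log₂ 4) = 161 / (2.8074 − 2) = 199.417 ms/bit
  a = 565 − 199.417 × 2 = 166.167 ms
Then RT(10) = 166.167 + 199.417 × log₂ 10 = 166.167 + 199.417 × 3.3219 ≈ 828.614 ms.

828.6 ms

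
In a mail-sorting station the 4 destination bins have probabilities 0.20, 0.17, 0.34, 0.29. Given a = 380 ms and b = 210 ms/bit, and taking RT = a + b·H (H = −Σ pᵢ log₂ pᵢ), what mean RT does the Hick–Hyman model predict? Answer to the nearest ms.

Entropy contributions −pᵢ log₂ pᵢ: 0.4644, 0.4346, 0.5292, 0.5179; sum H = 1.9461 bits.
RT = a + bH = 380 + 210·1.9461 = 788.67 ms.

789 ms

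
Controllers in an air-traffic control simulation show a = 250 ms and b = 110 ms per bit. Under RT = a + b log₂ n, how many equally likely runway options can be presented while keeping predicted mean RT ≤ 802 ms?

32

Information budget: (802 − 250)/110 = 5.0182 bits, so n ≤ 2^5.0182 = 32.406 → at most 32.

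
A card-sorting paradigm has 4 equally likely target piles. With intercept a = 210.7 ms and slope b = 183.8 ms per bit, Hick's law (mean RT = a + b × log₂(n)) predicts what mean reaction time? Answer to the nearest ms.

log₂(4) = 2 bits, so RT = 210.7 + 183.8 × 2 ≈ 578.300 ms.

578 ms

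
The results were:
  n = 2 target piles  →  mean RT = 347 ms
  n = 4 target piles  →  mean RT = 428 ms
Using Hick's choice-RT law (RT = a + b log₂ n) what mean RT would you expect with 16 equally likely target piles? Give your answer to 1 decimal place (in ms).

590.0 ms

Solve the two-equation system in a and b:
  b = (428 − 347) / (log₂ 4 − log₂ 2) = 81 / (2 − 1) = 81.000 ms/bit
  a = 347 − 81.000 × 1 = 266.000 ms
Then RT(16) = 266.000 + 81.000 × log₂ 16 = 266.000 + 81.000 × 4 ≈ 590.000 ms.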